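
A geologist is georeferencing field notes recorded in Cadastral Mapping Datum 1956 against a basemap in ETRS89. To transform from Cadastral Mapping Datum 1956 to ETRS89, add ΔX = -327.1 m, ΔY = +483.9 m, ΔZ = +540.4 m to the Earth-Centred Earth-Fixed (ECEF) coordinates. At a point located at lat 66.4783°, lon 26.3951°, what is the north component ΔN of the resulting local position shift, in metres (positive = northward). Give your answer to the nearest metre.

ΔN = 287 m

At φ = 66.4783°, λ = 26.3951°: sin φ = 0.916909, cos φ = 0.399096, sin λ = 0.444559, cos λ = 0.895750.
ΔN = −sin φ cos λ·ΔX − sin φ sin λ·ΔY + cos φ·ΔZ = −(0.916909)(0.895750)(-327.1) − (0.916909)(0.444559)(483.9) + (0.399096)(540.4) = 287.08 m.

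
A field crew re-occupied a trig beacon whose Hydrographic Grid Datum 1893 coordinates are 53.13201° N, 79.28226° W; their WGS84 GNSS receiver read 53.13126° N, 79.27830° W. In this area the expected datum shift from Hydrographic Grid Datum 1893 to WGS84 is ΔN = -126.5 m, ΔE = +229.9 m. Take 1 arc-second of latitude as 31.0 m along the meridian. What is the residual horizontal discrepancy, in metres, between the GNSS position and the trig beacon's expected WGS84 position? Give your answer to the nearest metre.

Observed coordinate differences: Δφ = -0.00075°, Δλ = +0.00396°.
Converting to metres (1° lat = 111600 m, cos φ = 0.599973): observed ΔN = -83.7 m, observed ΔE = 265.1 m.
Subtracting the expected shift leaves a residual of -83.7 − (-126.5) = 42.8 m north and 265.1 − (229.9) = 35.2 m east.
Residual distance = √(42.8² + 35.2²) = 55.4 m.

55 m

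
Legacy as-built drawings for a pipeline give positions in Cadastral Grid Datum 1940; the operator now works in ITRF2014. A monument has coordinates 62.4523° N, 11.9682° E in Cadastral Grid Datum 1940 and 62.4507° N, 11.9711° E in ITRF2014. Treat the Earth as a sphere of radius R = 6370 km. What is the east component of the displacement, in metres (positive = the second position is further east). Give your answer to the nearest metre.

Δφ = 62.4507° − 62.4523° = -0.0016°; Δλ = 11.9711° − 11.9682° = +0.0029°.
1° along a meridian = πR/180 = 111177 m.
ΔN = Δφ × 111177 = -177.9 m; ΔE = Δλ × 111177 × cos(62.4523°) = +0.0029 × 111177 × 0.462487 = 149.1 m.

ΔE = 149 m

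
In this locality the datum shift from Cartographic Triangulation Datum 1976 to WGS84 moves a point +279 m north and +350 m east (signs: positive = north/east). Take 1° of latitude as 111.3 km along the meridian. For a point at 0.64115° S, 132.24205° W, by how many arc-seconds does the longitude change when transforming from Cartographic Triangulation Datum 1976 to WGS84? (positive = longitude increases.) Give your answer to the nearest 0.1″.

Δλ = 11.3″

At latitude -0.64115°, cos φ = 0.999937.
1° of longitude at this latitude = 111.3 × cos φ = 111.29 km, so Δλ = 350.0 / 111293.0 = 0.0031449° = 11.321″.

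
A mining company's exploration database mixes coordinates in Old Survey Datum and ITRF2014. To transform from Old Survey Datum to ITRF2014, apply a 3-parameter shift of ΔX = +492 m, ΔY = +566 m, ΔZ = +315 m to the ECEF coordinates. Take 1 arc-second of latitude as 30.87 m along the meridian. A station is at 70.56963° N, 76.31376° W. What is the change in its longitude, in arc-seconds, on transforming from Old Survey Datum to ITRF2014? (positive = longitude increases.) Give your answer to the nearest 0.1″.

Δλ = 59.6″

sin φ = 0.943046, cos φ = 0.332661, sin λ = -0.971606, cos λ = 0.236605.
East component: ΔE = −sin λ·ΔX + cos λ·ΔY = −(-0.971606)(492) + (0.236605)(566) = 611.95 m.
1° of latitude spans 3600 × 30.87 = 111132 m; at latitude φ, 1° of longitude spans that × cos φ = 36969.3 m, so Δλ = 611.95 / 36969.3 × 3600 = 59.590″.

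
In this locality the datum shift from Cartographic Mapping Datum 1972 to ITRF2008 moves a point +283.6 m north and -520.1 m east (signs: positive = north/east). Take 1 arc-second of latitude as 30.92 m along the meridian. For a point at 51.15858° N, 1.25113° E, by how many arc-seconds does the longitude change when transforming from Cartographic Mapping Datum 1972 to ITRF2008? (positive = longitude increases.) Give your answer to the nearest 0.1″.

Δλ = -26.8″

At latitude 51.15858°, cos φ = 0.627167.
1″ of longitude at this latitude = 30.92 × cos φ = 19.3920 m, so Δλ = -520.1 / 19.3920 = -26.820″.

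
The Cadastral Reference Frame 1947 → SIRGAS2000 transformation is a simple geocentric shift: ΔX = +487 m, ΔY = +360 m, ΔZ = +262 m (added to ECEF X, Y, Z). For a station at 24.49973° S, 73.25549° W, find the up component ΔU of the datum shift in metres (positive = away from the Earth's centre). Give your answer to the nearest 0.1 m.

At φ = -24.49973°, λ = -73.25549°: sin φ = -0.414689, cos φ = 0.909963, sin λ = -0.957599, cos λ = 0.288105.
ΔU = cos φ cos λ·ΔX + cos φ sin λ·ΔY + sin φ·ΔZ = (0.909963)(0.288105)(487) + (0.909963)(-0.957599)(360) + (-0.414689)(262) = -294.67 m.

ΔU = -294.7 m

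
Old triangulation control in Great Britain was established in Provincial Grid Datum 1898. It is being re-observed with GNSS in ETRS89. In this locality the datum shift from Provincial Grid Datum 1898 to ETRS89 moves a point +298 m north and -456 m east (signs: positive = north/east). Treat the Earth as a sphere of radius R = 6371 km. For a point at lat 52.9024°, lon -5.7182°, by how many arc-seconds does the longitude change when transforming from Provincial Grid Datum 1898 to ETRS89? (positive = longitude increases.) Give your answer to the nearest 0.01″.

At latitude 52.9024°, cos φ = 0.603175.
One radian of longitude at latitude φ spans R cos φ, so Δλ = ΔE / (R cos φ) = -456.0 / (6371000 × 0.603175) = -1.1866e-04 rad = -24.476″.

Δλ = -24.48″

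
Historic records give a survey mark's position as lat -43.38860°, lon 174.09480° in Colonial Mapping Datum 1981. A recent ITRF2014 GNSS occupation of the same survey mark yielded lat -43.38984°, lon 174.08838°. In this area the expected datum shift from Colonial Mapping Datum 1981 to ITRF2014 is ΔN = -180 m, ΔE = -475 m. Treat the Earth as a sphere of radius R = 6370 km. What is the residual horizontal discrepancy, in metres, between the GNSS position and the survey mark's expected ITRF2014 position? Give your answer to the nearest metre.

Observed coordinate differences: Δφ = -0.00124°, Δλ = -0.00642°.
Converting to metres (1° lat = 111177 m, cos φ = 0.726711): observed ΔN = -137.9 m, observed ΔE = -518.7 m.
Subtracting the expected shift leaves a residual of -137.9 − (-180) = 42.1 m north and -518.7 − (-475) = -43.7 m east.
Residual distance = √(42.1² + (-43.7)²) = 60.7 m.

61 m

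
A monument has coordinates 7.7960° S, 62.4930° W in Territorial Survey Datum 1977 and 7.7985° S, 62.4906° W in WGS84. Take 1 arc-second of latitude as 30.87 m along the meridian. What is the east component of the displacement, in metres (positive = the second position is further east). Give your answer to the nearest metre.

ΔE = 264 m

Δφ = -7.7985° − -7.7960° = -0.0025°; Δλ = -62.4906° − -62.4930° = +0.0024°.
1° of latitude = 3600 × 30.87 = 111132 m.
ΔN = Δφ × 111132 = -277.8 m; ΔE = Δλ × 111132 × cos(-7.7960°) = +0.0024 × 111132 × 0.990757 = 264.3 m.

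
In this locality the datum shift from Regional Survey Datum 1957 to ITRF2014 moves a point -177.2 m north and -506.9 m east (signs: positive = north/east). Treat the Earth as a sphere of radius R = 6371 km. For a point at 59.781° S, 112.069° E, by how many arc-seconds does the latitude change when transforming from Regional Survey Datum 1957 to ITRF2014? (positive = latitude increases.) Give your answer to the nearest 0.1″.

Δφ = -5.7″

On a sphere of radius R, 1 rad of latitude = R, so Δφ = ΔN / R = -177.2 / 6371000 = -2.7814e-05 rad = -5.737″.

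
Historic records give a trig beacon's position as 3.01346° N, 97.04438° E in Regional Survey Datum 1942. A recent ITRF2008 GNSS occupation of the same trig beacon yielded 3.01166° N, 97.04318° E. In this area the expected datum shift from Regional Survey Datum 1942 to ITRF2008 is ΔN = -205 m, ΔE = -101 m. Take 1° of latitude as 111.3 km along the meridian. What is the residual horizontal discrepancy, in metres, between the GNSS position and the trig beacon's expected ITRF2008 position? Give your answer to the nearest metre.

Observed coordinate differences: Δφ = -0.00180°, Δλ = -0.00120°.
Converting to metres (1° lat = 111300 m, cos φ = 0.998617): observed ΔN = -200.3 m, observed ΔE = -133.4 m.
Subtracting the expected shift leaves a residual of -200.3 − (-205) = 4.7 m north and -133.4 − (-101) = -32.4 m east.
Residual distance = √(4.7² + (-32.4)²) = 32.7 m.

33 m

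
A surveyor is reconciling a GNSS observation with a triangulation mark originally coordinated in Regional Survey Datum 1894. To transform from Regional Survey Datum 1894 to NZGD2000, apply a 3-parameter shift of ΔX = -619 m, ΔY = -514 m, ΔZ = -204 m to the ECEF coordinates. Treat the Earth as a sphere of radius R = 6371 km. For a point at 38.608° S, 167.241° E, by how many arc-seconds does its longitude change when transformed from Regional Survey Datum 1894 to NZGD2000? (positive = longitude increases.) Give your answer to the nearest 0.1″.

sin φ = -0.623989, cos φ = 0.781433, sin λ = 0.220851, cos λ = -0.975308.
East component: ΔE = −sin λ·ΔX + cos λ·ΔY = −(0.220851)(-619) + (-0.975308)(-514) = 638.01 m.
1° of latitude spans πR/180 = 111195 m; at latitude φ, 1° of longitude spans that × cos φ = 86891.4 m, so Δλ = 638.01 / 86891.4 × 3600 = 26.434″.

Δλ = 26.4″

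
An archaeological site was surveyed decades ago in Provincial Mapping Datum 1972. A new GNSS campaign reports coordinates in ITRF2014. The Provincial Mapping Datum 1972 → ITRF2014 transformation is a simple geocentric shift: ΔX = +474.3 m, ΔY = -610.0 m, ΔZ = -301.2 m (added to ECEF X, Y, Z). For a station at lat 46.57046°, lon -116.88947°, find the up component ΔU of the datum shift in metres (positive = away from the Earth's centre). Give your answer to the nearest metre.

At φ = 46.57046°, λ = -116.88947°: sin φ = 0.726220, cos φ = 0.687462, sin λ = -0.891881, cos λ = -0.452271.
ΔU = cos φ cos λ·ΔX + cos φ sin λ·ΔY + sin φ·ΔZ = (0.687462)(-0.452271)(474.3) + (0.687462)(-0.891881)(-610.0) + (0.726220)(-301.2) = 7.81 m.

ΔU = 8 m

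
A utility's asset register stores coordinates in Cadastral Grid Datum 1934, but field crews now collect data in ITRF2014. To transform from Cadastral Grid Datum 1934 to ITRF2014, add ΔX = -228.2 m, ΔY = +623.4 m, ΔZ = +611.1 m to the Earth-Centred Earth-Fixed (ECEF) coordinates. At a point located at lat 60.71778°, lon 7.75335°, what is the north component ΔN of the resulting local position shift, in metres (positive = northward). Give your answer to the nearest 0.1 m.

The local north axis is (−sin φ cos λ, −sin φ sin λ, cos φ), giving ΔN = 197.221 − 73.356 + 298.896 = 422.76 m.

ΔN = 422.8 m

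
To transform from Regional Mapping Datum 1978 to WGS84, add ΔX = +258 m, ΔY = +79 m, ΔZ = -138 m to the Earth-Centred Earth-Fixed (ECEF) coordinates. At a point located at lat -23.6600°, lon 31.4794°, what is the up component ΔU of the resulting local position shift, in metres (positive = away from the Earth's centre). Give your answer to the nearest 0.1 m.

ΔU = 294.7 m

At φ = -23.6600°, λ = 31.4794°: sin φ = -0.401308, cos φ = 0.915943, sin λ = 0.522192, cos λ = 0.852828.
ΔU = cos φ cos λ·ΔX + cos φ sin λ·ΔY + sin φ·ΔZ = (0.915943)(0.852828)(258) + (0.915943)(0.522192)(79) + (-0.401308)(-138) = 294.70 m.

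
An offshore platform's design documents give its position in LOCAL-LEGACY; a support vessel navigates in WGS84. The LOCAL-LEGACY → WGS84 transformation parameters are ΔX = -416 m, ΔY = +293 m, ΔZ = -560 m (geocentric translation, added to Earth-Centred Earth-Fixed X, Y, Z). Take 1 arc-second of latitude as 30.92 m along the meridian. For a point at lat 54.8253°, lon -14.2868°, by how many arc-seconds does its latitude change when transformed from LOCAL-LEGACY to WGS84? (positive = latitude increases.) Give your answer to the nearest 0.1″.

sin φ = 0.817399, cos φ = 0.576071, sin λ = -0.246776, cos λ = 0.969073.
North component: ΔN = −sin φ cos λ·ΔX − sin φ sin λ·ΔY + cos φ·ΔZ = −(0.817399)(0.969073)(-416) − (0.817399)(-0.246776)(293) + (0.576071)(-560) = 66.02 m.
1° of latitude spans 3600 × 30.92 = 111312 m, so Δφ = 66.02 / 111312 × 3600 = 2.135″.

Δφ = 2.1″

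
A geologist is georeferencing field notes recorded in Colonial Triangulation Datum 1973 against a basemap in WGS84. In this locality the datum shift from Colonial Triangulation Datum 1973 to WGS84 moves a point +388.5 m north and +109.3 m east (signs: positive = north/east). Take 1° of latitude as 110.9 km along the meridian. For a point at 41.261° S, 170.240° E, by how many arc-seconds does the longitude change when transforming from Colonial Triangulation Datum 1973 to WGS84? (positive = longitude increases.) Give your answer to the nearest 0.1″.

Δλ = 4.7″

At latitude -41.261°, cos φ = 0.751713.
1° of longitude at this latitude = 110.9 × cos φ = 83.36 km, so Δλ = 109.3 / 83365.0 = 0.0013111° = 4.720″.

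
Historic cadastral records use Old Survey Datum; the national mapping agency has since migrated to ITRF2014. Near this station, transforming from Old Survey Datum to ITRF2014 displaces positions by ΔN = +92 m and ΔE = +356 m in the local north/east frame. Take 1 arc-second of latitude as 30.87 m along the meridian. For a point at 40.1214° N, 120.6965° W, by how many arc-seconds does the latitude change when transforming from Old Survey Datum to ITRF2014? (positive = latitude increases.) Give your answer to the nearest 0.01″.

1″ of latitude = 30.87 m, so Δφ = 92.0 / 30.87 = 2.980″.

Δφ = 2.98″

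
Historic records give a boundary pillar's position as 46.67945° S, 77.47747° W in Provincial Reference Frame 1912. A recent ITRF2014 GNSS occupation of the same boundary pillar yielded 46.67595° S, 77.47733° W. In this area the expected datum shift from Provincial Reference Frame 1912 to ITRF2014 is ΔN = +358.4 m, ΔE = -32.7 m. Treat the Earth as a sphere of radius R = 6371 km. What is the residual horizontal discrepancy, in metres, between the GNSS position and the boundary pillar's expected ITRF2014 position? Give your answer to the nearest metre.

53 m

Observed coordinate differences: Δφ = +0.00350°, Δλ = +0.00014°.
Converting to metres (1° lat = 111195 m, cos φ = 0.686079): observed ΔN = 389.2 m, observed ΔE = 10.7 m.
Subtracting the expected shift leaves a residual of 389.2 − (358.4) = 30.8 m north and 10.7 − (-32.7) = 43.4 m east.
Residual distance = √(30.8² + 43.4²) = 53.2 m.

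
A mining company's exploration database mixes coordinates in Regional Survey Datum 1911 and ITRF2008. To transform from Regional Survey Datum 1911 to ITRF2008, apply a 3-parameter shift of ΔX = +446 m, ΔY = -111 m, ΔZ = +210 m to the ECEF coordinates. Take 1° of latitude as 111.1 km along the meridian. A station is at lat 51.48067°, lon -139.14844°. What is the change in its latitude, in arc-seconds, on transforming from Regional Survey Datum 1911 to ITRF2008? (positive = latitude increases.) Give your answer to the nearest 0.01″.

sin φ = 0.782398, cos φ = 0.622779, sin λ = -0.654102, cos λ = -0.756407.
North component: ΔN = −sin φ cos λ·ΔX − sin φ sin λ·ΔY + cos φ·ΔZ = −(0.782398)(-0.756407)(446) − (0.782398)(-0.654102)(-111) + (0.622779)(210) = 337.93 m.
1° of latitude spans 111100 m, so Δφ = 337.93 / 111100 × 3600 = 10.950″.

Δφ = 10.95″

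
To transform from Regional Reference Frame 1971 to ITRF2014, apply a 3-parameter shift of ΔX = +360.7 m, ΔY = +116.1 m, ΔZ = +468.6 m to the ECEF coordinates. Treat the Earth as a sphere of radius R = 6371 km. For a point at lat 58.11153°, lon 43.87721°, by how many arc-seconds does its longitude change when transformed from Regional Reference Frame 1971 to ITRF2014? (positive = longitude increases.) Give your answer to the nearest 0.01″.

Δλ = -10.19″

sin φ = 0.849078, cos φ = 0.528267, sin λ = 0.693115, cos λ = 0.720827.
East component: ΔE = −sin λ·ΔX + cos λ·ΔY = −(0.693115)(360.7) + (0.720827)(116.1) = -166.32 m.
1° of latitude spans πR/180 = 111195 m; at latitude φ, 1° of longitude spans that × cos φ = 58740.7 m, so Δλ = -166.32 / 58740.7 × 3600 = -10.193″.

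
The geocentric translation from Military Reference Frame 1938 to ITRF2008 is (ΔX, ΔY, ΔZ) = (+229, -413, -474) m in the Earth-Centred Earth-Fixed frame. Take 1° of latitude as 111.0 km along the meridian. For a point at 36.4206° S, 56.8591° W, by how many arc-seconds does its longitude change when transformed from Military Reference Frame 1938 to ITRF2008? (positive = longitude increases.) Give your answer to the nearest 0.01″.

sin φ = -0.593708, cos φ = 0.804680, sin λ = -0.837329, cos λ = 0.546700.
East component: ΔE = −sin λ·ΔX + cos λ·ΔY = −(-0.837329)(229) + (0.546700)(-413) = -34.04 m.
1° of latitude spans 111000 m; at latitude φ, 1° of longitude spans that × cos φ = 89319.5 m, so Δλ = -34.04 / 89319.5 × 3600 = -1.372″.

Δλ = -1.37″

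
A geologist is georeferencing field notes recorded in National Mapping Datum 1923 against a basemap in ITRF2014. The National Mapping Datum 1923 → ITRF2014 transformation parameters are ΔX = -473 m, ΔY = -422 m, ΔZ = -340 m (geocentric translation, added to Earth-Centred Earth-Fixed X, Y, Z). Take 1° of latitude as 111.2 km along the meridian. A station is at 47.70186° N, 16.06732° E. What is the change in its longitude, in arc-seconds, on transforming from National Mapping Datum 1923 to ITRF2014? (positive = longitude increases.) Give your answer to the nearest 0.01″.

sin φ = 0.739653, cos φ = 0.672989, sin λ = 0.276767, cos λ = 0.960937.
East component: ΔE = −sin λ·ΔX + cos λ·ΔY = −(0.276767)(-473) + (0.960937)(-422) = -274.60 m.
1° of latitude spans 111200 m; at latitude φ, 1° of longitude spans that × cos φ = 74836.3 m, so Δλ = -274.60 / 74836.3 × 3600 = -13.210″.

Δλ = -13.21″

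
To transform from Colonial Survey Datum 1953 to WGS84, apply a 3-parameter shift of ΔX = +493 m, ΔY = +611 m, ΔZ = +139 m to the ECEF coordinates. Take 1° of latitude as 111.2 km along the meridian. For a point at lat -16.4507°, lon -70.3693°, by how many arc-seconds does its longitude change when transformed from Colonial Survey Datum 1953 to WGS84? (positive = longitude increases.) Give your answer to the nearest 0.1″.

sin φ = -0.283190, cos φ = 0.959064, sin λ = -0.941878, cos λ = 0.335956.
East component: ΔE = −sin λ·ΔX + cos λ·ΔY = −(-0.941878)(493) + (0.335956)(611) = 669.61 m.
1° of latitude spans 111200 m; at latitude φ, 1° of longitude spans that × cos φ = 106647.9 m, so Δλ = 669.61 / 106647.9 × 3600 = 22.603″.

Δλ = 22.6″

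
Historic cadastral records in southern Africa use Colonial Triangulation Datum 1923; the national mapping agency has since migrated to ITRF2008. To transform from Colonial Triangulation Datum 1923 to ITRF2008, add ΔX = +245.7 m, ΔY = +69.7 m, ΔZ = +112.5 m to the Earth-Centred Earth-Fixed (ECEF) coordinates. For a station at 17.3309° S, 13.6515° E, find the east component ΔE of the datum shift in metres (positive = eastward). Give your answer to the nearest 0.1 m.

The local east axis at (φ, λ) is (−sin λ, cos λ, 0), so ΔE = −sin(13.6515°)·245.7 + cos(13.6515°)·69.7 = 9.74 m.

ΔE = 9.7 m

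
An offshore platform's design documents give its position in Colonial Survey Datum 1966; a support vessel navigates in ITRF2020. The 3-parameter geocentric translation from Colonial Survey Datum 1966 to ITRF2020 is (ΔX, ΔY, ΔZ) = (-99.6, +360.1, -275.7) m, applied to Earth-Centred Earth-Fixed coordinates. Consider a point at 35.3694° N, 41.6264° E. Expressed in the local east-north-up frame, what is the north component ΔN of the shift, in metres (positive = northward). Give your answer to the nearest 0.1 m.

ΔN = -320.2 m

The local north axis is (−sin φ cos λ, −sin φ sin λ, cos φ), giving ΔN = 43.095 − 138.462 − 224.816 = -320.18 m.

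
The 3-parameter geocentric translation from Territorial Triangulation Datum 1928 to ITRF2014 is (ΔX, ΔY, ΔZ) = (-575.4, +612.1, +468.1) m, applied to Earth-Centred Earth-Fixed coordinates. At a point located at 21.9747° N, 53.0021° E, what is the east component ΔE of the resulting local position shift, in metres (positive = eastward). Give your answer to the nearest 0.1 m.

ΔE = 827.9 m

At φ = 21.9747°, λ = 53.0021°: sin φ = 0.374197, cos φ = 0.927349, sin λ = 0.798658, cos λ = 0.601786.
ΔE = −sin λ·ΔX + cos λ·ΔY = −(0.798658)·(-575.4) + (0.601786)·(612.1) = 827.90 m.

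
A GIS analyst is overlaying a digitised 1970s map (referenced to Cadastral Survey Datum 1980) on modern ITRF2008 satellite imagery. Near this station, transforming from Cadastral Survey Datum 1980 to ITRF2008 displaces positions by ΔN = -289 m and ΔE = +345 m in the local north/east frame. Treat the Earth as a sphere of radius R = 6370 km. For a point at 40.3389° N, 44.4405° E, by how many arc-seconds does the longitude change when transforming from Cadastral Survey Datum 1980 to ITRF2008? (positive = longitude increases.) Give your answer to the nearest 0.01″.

At latitude 40.3389°, cos φ = 0.762229.
One radian of longitude at latitude φ spans R cos φ, so Δλ = ΔE / (R cos φ) = 345.0 / (6370000 × 0.762229) = 7.1055e-05 rad = 14.656″.

Δλ = 14.66″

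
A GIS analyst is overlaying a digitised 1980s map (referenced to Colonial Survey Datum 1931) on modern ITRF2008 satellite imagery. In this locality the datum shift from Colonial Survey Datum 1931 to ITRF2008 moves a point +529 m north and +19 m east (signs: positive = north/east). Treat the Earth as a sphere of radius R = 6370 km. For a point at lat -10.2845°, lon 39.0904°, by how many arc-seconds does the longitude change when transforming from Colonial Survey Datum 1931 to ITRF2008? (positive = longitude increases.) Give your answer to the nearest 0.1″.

Δλ = 0.6″

At latitude -10.2845°, cos φ = 0.983933.
One radian of longitude at latitude φ spans R cos φ, so Δλ = ΔE / (R cos φ) = 19.0 / (6370000 × 0.983933) = 3.0314e-06 rad = 0.625″.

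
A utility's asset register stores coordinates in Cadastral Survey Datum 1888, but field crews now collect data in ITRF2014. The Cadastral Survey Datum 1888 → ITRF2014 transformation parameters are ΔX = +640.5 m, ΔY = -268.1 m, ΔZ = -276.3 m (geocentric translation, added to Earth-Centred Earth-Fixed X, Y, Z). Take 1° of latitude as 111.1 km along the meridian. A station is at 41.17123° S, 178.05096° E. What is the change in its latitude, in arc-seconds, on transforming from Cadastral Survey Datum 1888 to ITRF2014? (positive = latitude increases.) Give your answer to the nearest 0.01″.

sin φ = -0.658312, cos φ = 0.752746, sin λ = 0.034011, cos λ = -0.999421.
North component: ΔN = −sin φ cos λ·ΔX − sin φ sin λ·ΔY + cos φ·ΔZ = −(-0.658312)(-0.999421)(640.5) − (-0.658312)(0.034011)(-268.1) + (0.752746)(-276.3) = -635.39 m.
1° of latitude spans 111100 m, so Δφ = -635.39 / 111100 × 3600 = -20.589″.

Δφ = -20.59″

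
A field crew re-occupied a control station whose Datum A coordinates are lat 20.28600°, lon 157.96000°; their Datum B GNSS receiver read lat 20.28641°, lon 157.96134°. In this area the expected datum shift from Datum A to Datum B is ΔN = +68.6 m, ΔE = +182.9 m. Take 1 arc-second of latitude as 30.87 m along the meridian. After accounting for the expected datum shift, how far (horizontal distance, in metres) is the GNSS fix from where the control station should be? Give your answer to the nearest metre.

49 m

Observed coordinate differences: Δφ = +0.00041°, Δλ = +0.00134°.
Converting to metres (1° lat = 111132 m, cos φ = 0.937974): observed ΔN = 45.6 m, observed ΔE = 139.7 m.
Subtracting the expected shift leaves a residual of 45.6 − (68.6) = -23.0 m north and 139.7 − (182.9) = -43.2 m east.
Residual distance = √((-23.0)² + (-43.2)²) = 49.0 m.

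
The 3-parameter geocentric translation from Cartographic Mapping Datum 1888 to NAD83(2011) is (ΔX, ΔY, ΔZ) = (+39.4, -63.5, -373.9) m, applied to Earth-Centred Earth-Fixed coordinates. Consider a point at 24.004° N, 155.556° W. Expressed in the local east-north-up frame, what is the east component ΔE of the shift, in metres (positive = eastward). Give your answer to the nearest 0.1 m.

The local east axis at (φ, λ) is (−sin λ, cos λ, 0), so ΔE = −sin(-155.556°)·39.4 + cos(-155.556°)·(-63.5) = 74.11 m.

ΔE = 74.1 m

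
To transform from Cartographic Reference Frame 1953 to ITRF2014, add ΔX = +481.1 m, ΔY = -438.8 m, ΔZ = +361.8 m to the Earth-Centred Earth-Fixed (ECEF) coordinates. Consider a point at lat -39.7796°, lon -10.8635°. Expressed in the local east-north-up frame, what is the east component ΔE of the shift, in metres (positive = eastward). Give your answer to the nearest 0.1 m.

ΔE = -340.3 m

At φ = -39.7796°, λ = -10.8635°: sin φ = -0.639836, cos φ = 0.768511, sin λ = -0.188470, cos λ = 0.982079.
ΔE = −sin λ·ΔX + cos λ·ΔY = −(-0.188470)·(481.1) + (0.982079)·(-438.8) = -340.26 m.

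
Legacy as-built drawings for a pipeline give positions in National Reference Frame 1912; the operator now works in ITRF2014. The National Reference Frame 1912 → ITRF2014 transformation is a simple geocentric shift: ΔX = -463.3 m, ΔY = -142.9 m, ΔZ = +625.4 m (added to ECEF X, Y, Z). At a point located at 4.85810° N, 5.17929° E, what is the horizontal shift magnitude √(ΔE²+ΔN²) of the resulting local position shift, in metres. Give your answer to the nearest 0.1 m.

The local east axis at (φ, λ) is (−sin λ, cos λ, 0), so ΔE = −sin(5.17929°)·(-463.3) + cos(5.17929°)·(-142.9) = -100.49 m.
The local north axis is (−sin φ cos λ, −sin φ sin λ, cos φ), giving ΔN = 39.076 + 1.092 + 623.153 = 663.32 m.
Horizontal magnitude = √(ΔE² + ΔN²) = √((-100.49)² + 663.32²) = 670.89 m.

670.9 m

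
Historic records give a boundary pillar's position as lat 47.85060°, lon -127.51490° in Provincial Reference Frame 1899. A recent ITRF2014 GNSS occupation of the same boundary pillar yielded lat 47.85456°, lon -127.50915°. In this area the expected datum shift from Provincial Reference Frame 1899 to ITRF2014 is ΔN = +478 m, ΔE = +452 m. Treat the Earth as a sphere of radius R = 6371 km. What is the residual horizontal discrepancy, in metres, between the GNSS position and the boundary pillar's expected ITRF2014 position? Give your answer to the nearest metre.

44 m

Observed coordinate differences: Δφ = +0.00396°, Δλ = +0.00575°.
Converting to metres (1° lat = 111195 m, cos φ = 0.671066): observed ΔN = 440.3 m, observed ΔE = 429.1 m.
Subtracting the expected shift leaves a residual of 440.3 − (478) = -37.7 m north and 429.1 − (452) = -22.9 m east.
Residual distance = √((-37.7)² + (-22.9)²) = 44.1 m.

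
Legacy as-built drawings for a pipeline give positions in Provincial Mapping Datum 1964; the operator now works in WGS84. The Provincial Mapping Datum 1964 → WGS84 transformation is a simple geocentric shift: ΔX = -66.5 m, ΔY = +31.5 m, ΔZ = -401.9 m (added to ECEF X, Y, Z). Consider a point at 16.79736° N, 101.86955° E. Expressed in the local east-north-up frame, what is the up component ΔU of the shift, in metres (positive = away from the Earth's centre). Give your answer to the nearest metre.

The local up (radial) axis is (cos φ cos λ, cos φ sin λ, sin φ), giving ΔU = 13.094 + 29.511 − 116.144 = -73.54 m.

ΔU = -74 m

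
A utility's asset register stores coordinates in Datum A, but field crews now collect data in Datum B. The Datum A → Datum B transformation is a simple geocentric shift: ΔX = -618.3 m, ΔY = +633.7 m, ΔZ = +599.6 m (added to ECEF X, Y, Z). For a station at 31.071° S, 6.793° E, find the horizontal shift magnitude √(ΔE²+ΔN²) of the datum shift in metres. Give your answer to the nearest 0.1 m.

At φ = -31.071°, λ = 6.793°: sin φ = -0.516100, cos φ = 0.856528, sin λ = 0.118283, cos λ = 0.992980.
ΔE = −sin λ·ΔX + cos λ·ΔY = −(0.118283)·(-618.3) + (0.992980)·(633.7) = 702.39 m.
ΔN = −sin φ cos λ·ΔX − sin φ sin λ·ΔY + cos φ·ΔZ = −(-0.516100)(0.992980)(-618.3) − (-0.516100)(0.118283)(633.7) + (0.856528)(599.6) = 235.39 m.
Horizontal magnitude = √(ΔE² + ΔN²) = √(702.39² + 235.39²) = 740.78 m.

740.8 m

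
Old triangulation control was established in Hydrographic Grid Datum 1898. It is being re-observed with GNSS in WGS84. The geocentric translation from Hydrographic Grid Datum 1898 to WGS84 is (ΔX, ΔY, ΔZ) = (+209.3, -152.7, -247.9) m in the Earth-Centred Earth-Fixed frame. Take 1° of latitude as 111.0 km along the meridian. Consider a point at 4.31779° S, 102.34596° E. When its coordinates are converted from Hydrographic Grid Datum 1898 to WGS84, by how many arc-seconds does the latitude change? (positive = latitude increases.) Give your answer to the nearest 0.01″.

Δφ = -8.49″

sin φ = -0.075288, cos φ = 0.997162, sin λ = 0.976874, cos λ = -0.213814.
North component: ΔN = −sin φ cos λ·ΔX − sin φ sin λ·ΔY + cos φ·ΔZ = −(-0.075288)(-0.213814)(209.3) − (-0.075288)(0.976874)(-152.7) + (0.997162)(-247.9) = -261.80 m.
1° of latitude spans 111000 m, so Δφ = -261.80 / 111000 × 3600 = -8.491″.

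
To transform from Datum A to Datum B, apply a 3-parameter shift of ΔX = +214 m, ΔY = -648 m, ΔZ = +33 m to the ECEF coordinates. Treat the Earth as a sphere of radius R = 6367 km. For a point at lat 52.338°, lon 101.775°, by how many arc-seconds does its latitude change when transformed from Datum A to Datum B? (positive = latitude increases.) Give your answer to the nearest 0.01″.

sin φ = 0.791629, cos φ = 0.611002, sin λ = 0.978957, cos λ = -0.204069.
North component: ΔN = −sin φ cos λ·ΔX − sin φ sin λ·ΔY + cos φ·ΔZ = −(0.791629)(-0.204069)(214) − (0.791629)(0.978957)(-648) + (0.611002)(33) = 556.91 m.
1° of latitude spans πR/180 = 111125 m, so Δφ = 556.91 / 111125 × 3600 = 18.042″.

Δφ = 18.04″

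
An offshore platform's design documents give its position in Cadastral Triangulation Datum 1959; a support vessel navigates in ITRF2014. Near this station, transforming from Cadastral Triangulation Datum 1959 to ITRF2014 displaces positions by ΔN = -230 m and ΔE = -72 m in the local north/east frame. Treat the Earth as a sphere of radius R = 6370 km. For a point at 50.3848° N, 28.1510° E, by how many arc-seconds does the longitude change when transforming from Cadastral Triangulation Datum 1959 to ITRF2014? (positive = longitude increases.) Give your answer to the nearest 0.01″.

Δλ = -3.66″

At latitude 50.3848°, cos φ = 0.637628.
One radian of longitude at latitude φ spans R cos φ, so Δλ = ΔE / (R cos φ) = -72.0 / (6370000 × 0.637628) = -1.7727e-05 rad = -3.656″.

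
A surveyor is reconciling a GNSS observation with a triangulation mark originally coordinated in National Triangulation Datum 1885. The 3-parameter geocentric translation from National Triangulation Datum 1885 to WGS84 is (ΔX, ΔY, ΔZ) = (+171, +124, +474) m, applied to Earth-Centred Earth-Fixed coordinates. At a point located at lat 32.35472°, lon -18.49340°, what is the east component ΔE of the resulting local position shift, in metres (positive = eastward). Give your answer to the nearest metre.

ΔE = 172 m

The local east axis at (φ, λ) is (−sin λ, cos λ, 0), so ΔE = −sin(-18.49340°)·171 + cos(-18.49340°)·124 = 171.84 m.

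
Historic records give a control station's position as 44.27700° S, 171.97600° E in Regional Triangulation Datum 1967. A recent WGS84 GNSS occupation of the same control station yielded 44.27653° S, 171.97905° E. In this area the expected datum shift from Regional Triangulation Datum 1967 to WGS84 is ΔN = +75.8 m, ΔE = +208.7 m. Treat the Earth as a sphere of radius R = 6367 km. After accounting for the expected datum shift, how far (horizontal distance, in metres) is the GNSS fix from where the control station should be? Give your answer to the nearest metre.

41 m

Observed coordinate differences: Δφ = +0.00047°, Δλ = +0.00305°.
Converting to metres (1° lat = 111125 m, cos φ = 0.715973): observed ΔN = 52.2 m, observed ΔE = 242.7 m.
Subtracting the expected shift leaves a residual of 52.2 − (75.8) = -23.6 m north and 242.7 − (208.7) = 34.0 m east.
Residual distance = √((-23.6)² + 34.0²) = 41.3 m.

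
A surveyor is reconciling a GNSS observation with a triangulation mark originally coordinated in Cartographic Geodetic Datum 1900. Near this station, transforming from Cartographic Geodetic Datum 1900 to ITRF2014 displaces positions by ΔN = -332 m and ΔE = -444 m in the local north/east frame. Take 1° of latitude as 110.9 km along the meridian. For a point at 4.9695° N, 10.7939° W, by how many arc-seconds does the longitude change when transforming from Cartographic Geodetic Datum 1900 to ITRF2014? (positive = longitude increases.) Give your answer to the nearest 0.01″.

At latitude 4.9695°, cos φ = 0.996241.
1° of longitude at this latitude = 110.9 × cos φ = 110.48 km, so Δλ = -444.0 / 110483.1 = -0.0040187° = -14.467″.

Δλ = -14.47″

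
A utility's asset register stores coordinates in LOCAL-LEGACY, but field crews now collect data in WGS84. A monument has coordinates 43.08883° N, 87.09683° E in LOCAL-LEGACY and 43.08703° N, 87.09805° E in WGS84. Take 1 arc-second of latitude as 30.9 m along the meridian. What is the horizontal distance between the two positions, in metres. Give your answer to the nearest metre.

223 m

Δφ = 43.08703° − 43.08883° = -0.00180°; Δλ = 87.09805° − 87.09683° = +0.00122°.
1° of latitude = 3600 × 30.90 = 111240 m.
ΔN = Δφ × 111240 = -200.2 m; ΔE = Δλ × 111240 × cos(43.08883°) = +0.00122 × 111240 × 0.730295 = 99.1 m.
Distance = √(ΔE² + ΔN²) = √(99.1² + (-200.2)²) = 223.4 m.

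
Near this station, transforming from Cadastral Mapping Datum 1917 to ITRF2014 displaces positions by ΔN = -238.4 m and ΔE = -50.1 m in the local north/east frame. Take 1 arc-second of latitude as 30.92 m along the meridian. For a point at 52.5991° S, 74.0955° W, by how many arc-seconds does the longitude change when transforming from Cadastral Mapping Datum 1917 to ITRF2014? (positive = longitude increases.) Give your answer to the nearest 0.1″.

Δλ = -2.7″

At latitude -52.5991°, cos φ = 0.607388.
1″ of longitude at this latitude = 30.92 × cos φ = 18.7804 m, so Δλ = -50.1 / 18.7804 = -2.668″.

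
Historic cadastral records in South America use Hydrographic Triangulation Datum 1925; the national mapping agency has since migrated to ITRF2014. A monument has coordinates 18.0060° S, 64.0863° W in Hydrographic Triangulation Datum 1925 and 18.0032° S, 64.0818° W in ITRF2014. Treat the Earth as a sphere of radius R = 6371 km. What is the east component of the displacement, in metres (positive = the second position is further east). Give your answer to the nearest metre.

Δφ = -18.0032° − -18.0060° = +0.0028°; Δλ = -64.0818° − -64.0863° = +0.0045°.
1° along a meridian = πR/180 = 111195 m.
ΔN = Δφ × 111195 = 311.3 m; ΔE = Δλ × 111195 × cos(-18.0060°) = +0.0045 × 111195 × 0.951024 = 475.9 m.

ΔE = 476 m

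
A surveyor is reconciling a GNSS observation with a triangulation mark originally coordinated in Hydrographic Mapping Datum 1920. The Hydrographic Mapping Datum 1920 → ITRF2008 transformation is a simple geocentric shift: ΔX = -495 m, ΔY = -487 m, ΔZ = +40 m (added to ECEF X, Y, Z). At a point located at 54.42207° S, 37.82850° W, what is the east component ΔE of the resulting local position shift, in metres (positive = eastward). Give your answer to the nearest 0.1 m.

ΔE = -688.2 m

At φ = -54.42207°, λ = -37.82850°: sin φ = -0.813325, cos φ = 0.581810, sin λ = -0.613300, cos λ = 0.789850.
ΔE = −sin λ·ΔX + cos λ·ΔY = −(-0.613300)·(-495) + (0.789850)·(-487) = -688.24 m.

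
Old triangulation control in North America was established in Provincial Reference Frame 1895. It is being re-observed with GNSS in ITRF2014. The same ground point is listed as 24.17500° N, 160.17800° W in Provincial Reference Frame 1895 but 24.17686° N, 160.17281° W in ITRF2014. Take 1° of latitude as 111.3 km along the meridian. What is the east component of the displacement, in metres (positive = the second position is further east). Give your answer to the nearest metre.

ΔE = 527 m

Δφ = 24.17686° − 24.17500° = +0.00186°; Δλ = -160.17281° − -160.17800° = +0.00519°.
ΔN = Δφ × 111300 = 207.0 m; ΔE = Δλ × 111300 × cos(24.17500°) = +0.00519 × 111300 × 0.912299 = 527.0 m.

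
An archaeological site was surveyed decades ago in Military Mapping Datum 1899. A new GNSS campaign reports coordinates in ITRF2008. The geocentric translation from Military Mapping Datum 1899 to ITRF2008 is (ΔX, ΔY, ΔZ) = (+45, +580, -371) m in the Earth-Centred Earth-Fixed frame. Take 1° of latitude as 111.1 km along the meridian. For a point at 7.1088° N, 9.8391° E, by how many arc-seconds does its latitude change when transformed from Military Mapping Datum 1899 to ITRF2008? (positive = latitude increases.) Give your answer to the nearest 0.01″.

Δφ = -12.50″

sin φ = 0.123754, cos φ = 0.992313, sin λ = 0.170882, cos λ = 0.985292.
North component: ΔN = −sin φ cos λ·ΔX − sin φ sin λ·ΔY + cos φ·ΔZ = −(0.123754)(0.985292)(45) − (0.123754)(0.170882)(580) + (0.992313)(-371) = -385.90 m.
1° of latitude spans 111100 m, so Δφ = -385.90 / 111100 × 3600 = -12.504″.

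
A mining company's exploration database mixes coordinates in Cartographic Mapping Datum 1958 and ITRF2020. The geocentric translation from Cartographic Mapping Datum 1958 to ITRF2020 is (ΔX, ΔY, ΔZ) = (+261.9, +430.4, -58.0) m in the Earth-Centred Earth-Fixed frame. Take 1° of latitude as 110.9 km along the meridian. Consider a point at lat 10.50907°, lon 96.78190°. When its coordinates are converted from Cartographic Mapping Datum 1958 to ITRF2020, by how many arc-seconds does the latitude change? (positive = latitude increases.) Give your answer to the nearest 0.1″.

sin φ = 0.182391, cos φ = 0.983226, sin λ = 0.993003, cos λ = -0.118090.
North component: ΔN = −sin φ cos λ·ΔX − sin φ sin λ·ΔY + cos φ·ΔZ = −(0.182391)(-0.118090)(261.9) − (0.182391)(0.993003)(430.4) + (0.983226)(-58.0) = -129.34 m.
1° of latitude spans 110900 m, so Δφ = -129.34 / 110900 × 3600 = -4.199″.

Δφ = -4.2″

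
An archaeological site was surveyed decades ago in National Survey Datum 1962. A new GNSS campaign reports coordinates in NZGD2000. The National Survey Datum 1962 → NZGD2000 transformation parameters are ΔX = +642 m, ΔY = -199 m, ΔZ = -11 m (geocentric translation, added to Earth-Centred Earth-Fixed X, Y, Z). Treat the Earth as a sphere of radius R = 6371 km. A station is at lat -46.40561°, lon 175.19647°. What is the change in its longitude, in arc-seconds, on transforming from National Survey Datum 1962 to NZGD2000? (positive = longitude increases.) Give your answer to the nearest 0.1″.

Δλ = 6.8″

sin φ = -0.724239, cos φ = 0.689549, sin λ = 0.083739, cos λ = -0.996488.
East component: ΔE = −sin λ·ΔX + cos λ·ΔY = −(0.083739)(642) + (-0.996488)(-199) = 144.54 m.
1° of latitude spans πR/180 = 111195 m; at latitude φ, 1° of longitude spans that × cos φ = 76674.3 m, so Δλ = 144.54 / 76674.3 × 3600 = 6.786″.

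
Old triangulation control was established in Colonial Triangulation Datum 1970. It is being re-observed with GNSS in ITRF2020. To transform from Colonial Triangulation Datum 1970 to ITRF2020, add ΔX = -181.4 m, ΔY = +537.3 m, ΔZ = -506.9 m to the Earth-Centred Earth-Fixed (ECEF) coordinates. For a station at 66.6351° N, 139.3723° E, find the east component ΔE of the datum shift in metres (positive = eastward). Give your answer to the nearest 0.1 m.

ΔE = -289.7 m

At φ = 66.6351°, λ = 139.3723°: sin φ = 0.917998, cos φ = 0.396586, sin λ = 0.651141, cos λ = -0.758957.
ΔE = −sin λ·ΔX + cos λ·ΔY = −(0.651141)·(-181.4) + (-0.758957)·(537.3) = -289.67 m.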